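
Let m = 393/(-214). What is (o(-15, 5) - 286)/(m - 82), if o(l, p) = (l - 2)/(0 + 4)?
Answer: 124227/35882 ≈ 3.4621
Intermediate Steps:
m = -393/214 (m = 393*(-1/214) = -393/214 ≈ -1.8364)
o(l, p) = -½ + l/4 (o(l, p) = (-2 + l)/4 = (-2 + l)*(¼) = -½ + l/4)
(o(-15, 5) - 286)/(m - 82) = ((-½ + (¼)*(-15)) - 286)/(-393/214 - 82) = ((-½ - 15/4) - 286)/(-17941/214) = (-17/4 - 286)*(-214/17941) = -1161/4*(-214/17941) = 124227/35882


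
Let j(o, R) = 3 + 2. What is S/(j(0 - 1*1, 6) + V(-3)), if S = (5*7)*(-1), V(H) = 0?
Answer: -7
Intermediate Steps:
j(o, R) = 5
S = -35 (S = 35*(-1) = -35)
S/(j(0 - 1*1, 6) + V(-3)) = -35/(5 + 0) = -35/5 = (⅕)*(-35) = -7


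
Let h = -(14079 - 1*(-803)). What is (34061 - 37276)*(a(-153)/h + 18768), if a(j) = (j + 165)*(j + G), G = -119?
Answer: -448988638800/7441 ≈ -6.0340e+7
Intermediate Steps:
a(j) = (-119 + j)*(165 + j) (a(j) = (j + 165)*(j - 119) = (165 + j)*(-119 + j) = (-119 + j)*(165 + j))
h = -14882 (h = -(14079 + 803) = -1*14882 = -14882)
(34061 - 37276)*(a(-153)/h + 18768) = (34061 - 37276)*((-19635 + (-153)² + 46*(-153))/(-14882) + 18768) = -3215*((-19635 + 23409 - 7038)*(-1/14882) + 18768) = -3215*(-3264*(-1/14882) + 18768) = -3215*(1632/7441 + 18768) = -3215*139654320/7441 = -448988638800/7441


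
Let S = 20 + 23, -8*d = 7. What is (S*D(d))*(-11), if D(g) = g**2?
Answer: -23177/64 ≈ -362.14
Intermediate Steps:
d = -7/8 (d = -1/8*7 = -7/8 ≈ -0.87500)
S = 43
(S*D(d))*(-11) = (43*(-7/8)**2)*(-11) = (43*(49/64))*(-11) = (2107/64)*(-11) = -23177/64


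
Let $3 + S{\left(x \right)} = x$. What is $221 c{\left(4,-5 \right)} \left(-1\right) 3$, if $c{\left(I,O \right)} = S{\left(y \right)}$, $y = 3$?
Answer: $0$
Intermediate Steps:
$S{\left(x \right)} = -3 + x$
$c{\left(I,O \right)} = 0$ ($c{\left(I,O \right)} = -3 + 3 = 0$)
$221 c{\left(4,-5 \right)} \left(-1\right) 3 = 221 \cdot 0 \left(-1\right) 3 = 221 \cdot 0 \cdot 3 = 221 \cdot 0 = 0$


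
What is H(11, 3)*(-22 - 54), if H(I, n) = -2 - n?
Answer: 380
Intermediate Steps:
H(11, 3)*(-22 - 54) = (-2 - 1*3)*(-22 - 54) = (-2 - 3)*(-76) = -5*(-76) = 380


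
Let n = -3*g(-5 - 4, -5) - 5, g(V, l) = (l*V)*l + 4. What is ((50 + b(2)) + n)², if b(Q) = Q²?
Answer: 506944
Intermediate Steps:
g(V, l) = 4 + V*l² (g(V, l) = (V*l)*l + 4 = V*l² + 4 = 4 + V*l²)
n = 658 (n = -3*(4 + (-5 - 4)*(-5)²) - 5 = -3*(4 - 9*25) - 5 = -3*(4 - 225) - 5 = -3*(-221) - 5 = 663 - 5 = 658)
((50 + b(2)) + n)² = ((50 + 2²) + 658)² = ((50 + 4) + 658)² = (54 + 658)² = 712² = 506944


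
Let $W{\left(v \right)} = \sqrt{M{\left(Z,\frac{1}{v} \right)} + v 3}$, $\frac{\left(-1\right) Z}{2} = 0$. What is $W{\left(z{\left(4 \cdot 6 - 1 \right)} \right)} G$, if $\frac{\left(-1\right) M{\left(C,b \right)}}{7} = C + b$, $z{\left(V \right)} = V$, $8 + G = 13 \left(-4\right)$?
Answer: $- \frac{120 \sqrt{9085}}{23} \approx -497.3$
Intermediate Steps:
$Z = 0$ ($Z = \left(-2\right) 0 = 0$)
$G = -60$ ($G = -8 + 13 \left(-4\right) = -8 - 52 = -60$)
$M{\left(C,b \right)} = - 7 C - 7 b$ ($M{\left(C,b \right)} = - 7 \left(C + b\right) = - 7 C - 7 b$)
$W{\left(v \right)} = \sqrt{- \frac{7}{v} + 3 v}$ ($W{\left(v \right)} = \sqrt{\left(\left(-7\right) 0 - \frac{7}{v}\right) + v 3} = \sqrt{\left(0 - \frac{7}{v}\right) + 3 v} = \sqrt{- \frac{7}{v} + 3 v}$)
$W{\left(z{\left(4 \cdot 6 - 1 \right)} \right)} G = \sqrt{- \frac{7}{4 \cdot 6 - 1} + 3 \left(4 \cdot 6 - 1\right)} \left(-60\right) = \sqrt{- \frac{7}{24 - 1} + 3 \left(24 - 1\right)} \left(-60\right) = \sqrt{- \frac{7}{23} + 3 \cdot 23} \left(-60\right) = \sqrt{\left(-7\right) \frac{1}{23} + 69} \left(-60\right) = \sqrt{- \frac{7}{23} + 69} \left(-60\right) = \sqrt{\frac{1580}{23}} \left(-60\right) = \frac{2 \sqrt{9085}}{23} \left(-60\right) = - \frac{120 \sqrt{9085}}{23}$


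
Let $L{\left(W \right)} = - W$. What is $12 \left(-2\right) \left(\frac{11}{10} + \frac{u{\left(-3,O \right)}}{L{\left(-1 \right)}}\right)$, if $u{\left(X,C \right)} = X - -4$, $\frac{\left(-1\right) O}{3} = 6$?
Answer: $- \frac{252}{5} \approx -50.4$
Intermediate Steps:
$O = -18$ ($O = \left(-3\right) 6 = -18$)
$u{\left(X,C \right)} = 4 + X$ ($u{\left(X,C \right)} = X + 4 = 4 + X$)
$12 \left(-2\right) \left(\frac{11}{10} + \frac{u{\left(-3,O \right)}}{L{\left(-1 \right)}}\right) = 12 \left(-2\right) \left(\frac{11}{10} + \frac{4 - 3}{\left(-1\right) \left(-1\right)}\right) = - 24 \left(11 \cdot \frac{1}{10} + 1 \cdot 1^{-1}\right) = - 24 \left(\frac{11}{10} + 1 \cdot 1\right) = - 24 \left(\frac{11}{10} + 1\right) = \left(-24\right) \frac{21}{10} = - \frac{252}{5}$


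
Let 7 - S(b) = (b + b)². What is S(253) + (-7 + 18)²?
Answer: -255908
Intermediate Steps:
S(b) = 7 - 4*b² (S(b) = 7 - (b + b)² = 7 - (2*b)² = 7 - 4*b²)
S(253) + (-7 + 18)² = (7 - 4*253²) + (-7 + 18)² = (7 - 4*64009) + 11² = (7 - 256036) + 121 = -256029 + 121 = -255908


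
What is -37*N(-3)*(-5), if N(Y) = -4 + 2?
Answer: -370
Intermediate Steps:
N(Y) = -2
-37*N(-3)*(-5) = -37*(-2)*(-5) = 74*(-5) = -370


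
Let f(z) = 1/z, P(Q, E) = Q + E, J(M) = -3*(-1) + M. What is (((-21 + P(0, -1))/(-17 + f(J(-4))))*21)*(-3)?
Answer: -77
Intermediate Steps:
J(M) = 3 + M
P(Q, E) = E + Q
(((-21 + P(0, -1))/(-17 + f(J(-4))))*21)*(-3) = (((-21 + (-1 + 0))/(-17 + 1/(3 - 4)))*21)*(-3) = (((-21 - 1)/(-17 + 1/(-1)))*21)*(-3) = (-22/(-17 - 1)*21)*(-3) = (-22/(-18)*21)*(-3) = (-22*(-1/18)*21)*(-3) = ((11/9)*21)*(-3) = (77/3)*(-3) = -77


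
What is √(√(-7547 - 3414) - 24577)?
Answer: √(-24577 + I*√10961) ≈ 0.3339 + 156.77*I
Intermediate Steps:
√(√(-7547 - 3414) - 24577) = √(√(-10961) - 24577) = √(I*√10961 - 24577) = √(-24577 + I*√10961)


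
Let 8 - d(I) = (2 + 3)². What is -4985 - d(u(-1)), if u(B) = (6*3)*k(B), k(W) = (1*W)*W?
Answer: -4968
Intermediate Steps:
k(W) = W² (k(W) = W*W = W²)
u(B) = 18*B² (u(B) = (6*3)*B² = 18*B²)
d(I) = -17 (d(I) = 8 - (2 + 3)² = 8 - 1*5² = 8 - 1*25 = 8 - 25 = -17)
-4985 - d(u(-1)) = -4985 - 1*(-17) = -4985 + 17 = -4968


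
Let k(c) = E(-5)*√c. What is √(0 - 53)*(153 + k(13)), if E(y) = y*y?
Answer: I*√53*(153 + 25*√13) ≈ 1770.1*I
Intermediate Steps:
E(y) = y²
k(c) = 25*√c (k(c) = (-5)²*√c = 25*√c)
√(0 - 53)*(153 + k(13)) = √(0 - 53)*(153 + 25*√13) = √(-53)*(153 + 25*√13) = (I*√53)*(153 + 25*√13) = I*√53*(153 + 25*√13)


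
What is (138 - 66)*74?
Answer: 5328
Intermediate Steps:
(138 - 66)*74 = 72*74 = 5328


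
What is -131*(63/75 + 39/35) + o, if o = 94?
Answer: -28352/175 ≈ -162.01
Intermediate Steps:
-131*(63/75 + 39/35) + o = -131*(63/75 + 39/35) + 94 = -131*(63*(1/75) + 39*(1/35)) + 94 = -131*(21/25 + 39/35) + 94 = -131*342/175 + 94 = -44802/175 + 94 = -28352/175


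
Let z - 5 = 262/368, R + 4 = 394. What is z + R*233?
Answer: 16721131/184 ≈ 90876.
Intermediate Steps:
R = 390 (R = -4 + 394 = 390)
z = 1051/184 (z = 5 + 262/368 = 5 + 262*(1/368) = 5 + 131/184 = 1051/184 ≈ 5.7120)
z + R*233 = 1051/184 + 390*233 = 1051/184 + 90870 = 16721131/184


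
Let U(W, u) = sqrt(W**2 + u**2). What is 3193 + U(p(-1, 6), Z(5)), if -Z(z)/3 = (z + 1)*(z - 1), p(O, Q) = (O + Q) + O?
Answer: 3193 + 20*sqrt(13) ≈ 3265.1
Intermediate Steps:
p(O, Q) = Q + 2*O
Z(z) = -3*(1 + z)*(-1 + z) (Z(z) = -3*(z + 1)*(z - 1) = -3*(1 + z)*(-1 + z))
3193 + U(p(-1, 6), Z(5)) = 3193 + sqrt((6 + 2*(-1))**2 + (3 - 3*5**2)**2) = 3193 + sqrt((6 - 2)**2 + (3 - 3*25)**2) = 3193 + sqrt(4**2 + (3 - 75)**2) = 3193 + sqrt(16 + (-72)**2) = 3193 + sqrt(16 + 5184) = 3193 + sqrt(5200) = 3193 + 20*sqrt(13)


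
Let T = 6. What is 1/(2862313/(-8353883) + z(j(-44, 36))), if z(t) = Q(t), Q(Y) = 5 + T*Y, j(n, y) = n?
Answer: -8353883/2166518010 ≈ -0.0038559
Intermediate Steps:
Q(Y) = 5 + 6*Y
z(t) = 5 + 6*t
1/(2862313/(-8353883) + z(j(-44, 36))) = 1/(2862313/(-8353883) + (5 + 6*(-44))) = 1/(2862313*(-1/8353883) + (5 - 264)) = 1/(-2862313/8353883 - 259) = 1/(-2166518010/8353883) = -8353883/2166518010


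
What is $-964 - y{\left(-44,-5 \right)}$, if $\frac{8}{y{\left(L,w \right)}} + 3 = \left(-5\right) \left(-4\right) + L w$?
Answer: $- \frac{228476}{237} \approx -964.03$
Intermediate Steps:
$y{\left(L,w \right)} = \frac{8}{17 + L w}$ ($y{\left(L,w \right)} = \frac{8}{-3 + \left(\left(-5\right) \left(-4\right) + L w\right)} = \frac{8}{-3 + \left(20 + L w\right)} = \frac{8}{17 + L w}$)
$-964 - y{\left(-44,-5 \right)} = -964 - \frac{8}{17 - -220} = -964 - \frac{8}{17 + 220} = -964 - \frac{8}{237} = - \frac{228476}{237}$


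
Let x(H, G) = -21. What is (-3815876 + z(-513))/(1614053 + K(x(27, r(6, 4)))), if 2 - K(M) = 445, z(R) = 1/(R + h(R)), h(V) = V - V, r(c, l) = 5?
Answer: -1957544389/827781930 ≈ -2.3648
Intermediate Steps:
h(V) = 0
z(R) = 1/R (z(R) = 1/(R + 0) = 1/R)
K(M) = -443 (K(M) = 2 - 1*445 = 2 - 445 = -443)
(-3815876 + z(-513))/(1614053 + K(x(27, r(6, 4)))) = (-3815876 + 1/(-513))/(1614053 - 443) = (-3815876 - 1/513)/1613610 = -1957544389/513*1/1613610 = -1957544389/827781930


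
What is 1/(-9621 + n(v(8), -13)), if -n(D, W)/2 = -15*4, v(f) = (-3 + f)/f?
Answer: -1/9501 ≈ -0.00010525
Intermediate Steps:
v(f) = (-3 + f)/f
n(D, W) = 120 (n(D, W) = -(-30)*4 = -2*(-60) = 120)
1/(-9621 + n(v(8), -13)) = 1/(-9621 + 120) = 1/(-9501) = -1/9501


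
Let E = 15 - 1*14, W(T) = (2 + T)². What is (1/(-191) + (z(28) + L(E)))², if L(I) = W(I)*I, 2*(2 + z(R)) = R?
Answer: 16080100/36481 ≈ 440.78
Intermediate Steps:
z(R) = -2 + R/2
E = 1 (E = 15 - 14 = 1)
L(I) = I*(2 + I)² (L(I) = (2 + I)²*I = I*(2 + I)²)
(1/(-191) + (z(28) + L(E)))² = (1/(-191) + ((-2 + (½)*28) + 1*(2 + 1)²))² = (-1/191 + ((-2 + 14) + 1*3²))² = (-1/191 + (12 + 1*9))² = (-1/191 + (12 + 9))² = (-1/191 + 21)² = (4010/191)² = 16080100/36481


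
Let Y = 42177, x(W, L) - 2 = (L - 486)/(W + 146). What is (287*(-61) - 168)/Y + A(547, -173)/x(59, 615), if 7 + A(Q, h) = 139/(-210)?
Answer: -1060833721/318267642 ≈ -3.3331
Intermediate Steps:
A(Q, h) = -1609/210 (A(Q, h) = -7 + 139/(-210) = -7 + 139*(-1/210) = -7 - 139/210 = -1609/210)
x(W, L) = 2 + (-486 + L)/(146 + W) (x(W, L) = 2 + (L - 486)/(W + 146) = 2 + (-486 + L)/(146 + W))
(287*(-61) - 168)/Y + A(547, -173)/x(59, 615) = (287*(-61) - 168)/42177 - 1609*(146 + 59)/(-194 + 615 + 2*59)/210 = (-17507 - 168)*(1/42177) - 1609*205/(-194 + 615 + 118)/210 = -17675*1/42177 - 1609/(210*((1/205)*539)) = -17675/42177 - 1609/(210*539/205) = -17675/42177 - 1609/210*205/539 = -17675/42177 - 65969/22638 = -1060833721/318267642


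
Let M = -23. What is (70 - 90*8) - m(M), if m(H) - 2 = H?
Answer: -629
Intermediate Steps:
m(H) = 2 + H
(70 - 90*8) - m(M) = (70 - 90*8) - (2 - 23) = (70 - 720) - 1*(-21) = -650 + 21 = -629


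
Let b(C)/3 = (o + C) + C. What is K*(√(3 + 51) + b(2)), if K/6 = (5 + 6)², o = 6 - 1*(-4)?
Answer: 30492 + 2178*√6 ≈ 35827.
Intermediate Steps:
o = 10 (o = 6 + 4 = 10)
b(C) = 30 + 6*C (b(C) = 3*((10 + C) + C) = 3*(10 + 2*C) = 30 + 6*C)
K = 726 (K = 6*(5 + 6)² = 6*11² = 6*121 = 726)
K*(√(3 + 51) + b(2)) = 726*(√(3 + 51) + (30 + 6*2)) = 726*(√54 + (30 + 12)) = 726*(3*√6 + 42) = 726*(42 + 3*√6) = 30492 + 2178*√6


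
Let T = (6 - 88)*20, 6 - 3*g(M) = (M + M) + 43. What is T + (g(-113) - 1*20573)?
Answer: -22150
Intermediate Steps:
g(M) = -37/3 - 2*M/3 (g(M) = 2 - ((M + M) + 43)/3 = 2 - (2*M + 43)/3 = 2 - (43 + 2*M)/3 = 2 + (-43/3 - 2*M/3) = -37/3 - 2*M/3)
T = -1640 (T = -82*20 = -1640)
T + (g(-113) - 1*20573) = -1640 + ((-37/3 - 2/3*(-113)) - 1*20573) = -1640 + ((-37/3 + 226/3) - 20573) = -1640 + (63 - 20573) = -1640 - 20510 = -22150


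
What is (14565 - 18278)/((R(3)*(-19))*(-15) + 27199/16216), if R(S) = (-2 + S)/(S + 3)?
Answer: -60210008/797459 ≈ -75.502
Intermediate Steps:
R(S) = (-2 + S)/(3 + S)
(14565 - 18278)/((R(3)*(-19))*(-15) + 27199/16216) = (14565 - 18278)/((((-2 + 3)/(3 + 3))*(-19))*(-15) + 27199/16216) = -3713/(((1/6)*(-19))*(-15) + 27199*(1/16216)) = -3713/((((1/6)*1)*(-19))*(-15) + 27199/16216) = -3713/(((1/6)*(-19))*(-15) + 27199/16216) = -3713/(-19/6*(-15) + 27199/16216) = -3713/(95/2 + 27199/16216) = -3713/797459/16216 = -3713*16216/797459 = -60210008/797459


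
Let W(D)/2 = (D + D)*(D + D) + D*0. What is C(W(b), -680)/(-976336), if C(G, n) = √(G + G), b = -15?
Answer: -15/244084 ≈ -6.1454e-5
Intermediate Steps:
W(D) = 8*D² (W(D) = 2*((D + D)*(D + D) + D*0) = 2*((2*D)*(2*D) + 0) = 2*(4*D² + 0) = 2*(4*D²) = 8*D²)
C(G, n) = √2*√G (C(G, n) = √(2*G) = √2*√G)
C(W(b), -680)/(-976336) = (√2*√(8*(-15)²))/(-976336) = (√2*√(8*225))*(-1/976336) = (√2*√1800)*(-1/976336) = (√2*(30*√2))*(-1/976336) = 60*(-1/976336) = -15/244084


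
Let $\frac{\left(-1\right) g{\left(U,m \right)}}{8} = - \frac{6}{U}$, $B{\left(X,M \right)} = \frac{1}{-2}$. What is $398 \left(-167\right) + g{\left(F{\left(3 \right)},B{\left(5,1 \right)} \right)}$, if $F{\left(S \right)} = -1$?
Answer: $-66514$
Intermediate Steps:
$B{\left(X,M \right)} = - \frac{1}{2}$
$g{\left(U,m \right)} = \frac{48}{U}$ ($g{\left(U,m \right)} = - 8 \left(- \frac{6}{U}\right) = \frac{48}{U}$)
$398 \left(-167\right) + g{\left(F{\left(3 \right)},B{\left(5,1 \right)} \right)} = 398 \left(-167\right) + \frac{48}{-1} = -66466 + 48 \left(-1\right) = -66466 - 48 = -66514$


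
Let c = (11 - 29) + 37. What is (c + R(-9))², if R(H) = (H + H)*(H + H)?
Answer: 117649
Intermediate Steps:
c = 19 (c = -18 + 37 = 19)
R(H) = 4*H² (R(H) = (2*H)*(2*H) = 4*H²)
(c + R(-9))² = (19 + 4*(-9)²)² = (19 + 4*81)² = (19 + 324)² = 343² = 117649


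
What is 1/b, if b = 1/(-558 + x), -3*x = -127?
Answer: -1547/3 ≈ -515.67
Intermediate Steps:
x = 127/3 (x = -⅓*(-127) = 127/3 ≈ 42.333)
b = -3/1547 (b = 1/(-558 + 127/3) = 1/(-1547/3) = -3/1547 ≈ -0.0019392)
1/b = 1/(-3/1547) = -1547/3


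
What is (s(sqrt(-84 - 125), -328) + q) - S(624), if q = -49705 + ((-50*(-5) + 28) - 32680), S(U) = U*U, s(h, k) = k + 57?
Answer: -471754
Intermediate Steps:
s(h, k) = 57 + k
S(U) = U**2
q = -82107 (q = -49705 + ((250 + 28) - 32680) = -49705 + (278 - 32680) = -49705 - 32402 = -82107)
(s(sqrt(-84 - 125), -328) + q) - S(624) = ((57 - 328) - 82107) - 1*624**2 = (-271 - 82107) - 1*389376 = -82378 - 389376 = -471754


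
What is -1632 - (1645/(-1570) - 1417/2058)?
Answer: -263373991/161553 ≈ -1630.3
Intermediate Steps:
-1632 - (1645/(-1570) - 1417/2058) = -1632 - (1645*(-1/1570) - 1417*1/2058) = -1632 - (-329/314 - 1417/2058) = -1632 - 1*(-280505/161553) = -1632 + 280505/161553 = -263373991/161553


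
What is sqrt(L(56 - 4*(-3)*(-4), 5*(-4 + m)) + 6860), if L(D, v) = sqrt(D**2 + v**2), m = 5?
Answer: sqrt(6860 + sqrt(89)) ≈ 82.882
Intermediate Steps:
sqrt(L(56 - 4*(-3)*(-4), 5*(-4 + m)) + 6860) = sqrt(sqrt((56 - 4*(-3)*(-4))**2 + (5*(-4 + 5))**2) + 6860) = sqrt(sqrt((56 + 12*(-4))**2 + (5*1)**2) + 6860) = sqrt(sqrt((56 - 48)**2 + 5**2) + 6860) = sqrt(sqrt(8**2 + 25) + 6860) = sqrt(sqrt(64 + 25) + 6860) = sqrt(sqrt(89) + 6860) = sqrt(6860 + sqrt(89))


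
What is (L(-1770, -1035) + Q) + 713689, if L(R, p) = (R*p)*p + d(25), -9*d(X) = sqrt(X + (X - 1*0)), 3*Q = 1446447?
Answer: -1894872412 - 5*sqrt(2)/9 ≈ -1.8949e+9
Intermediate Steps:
Q = 482149 (Q = (1/3)*1446447 = 482149)
d(X) = -sqrt(2)*sqrt(X)/9 (d(X) = -sqrt(X + (X - 1*0))/9 = -sqrt(X + (X + 0))/9 = -sqrt(X + X)/9 = -sqrt(2)*sqrt(X)/9)
L(R, p) = -5*sqrt(2)/9 + R*p**2 (L(R, p) = (R*p)*p - sqrt(2)*sqrt(25)/9 = R*p**2 - 1/9*sqrt(2)*5 = R*p**2 - 5*sqrt(2)/9 = -5*sqrt(2)/9 + R*p**2)
(L(-1770, -1035) + Q) + 713689 = ((-5*sqrt(2)/9 - 1770*(-1035)**2) + 482149) + 713689 = ((-5*sqrt(2)/9 - 1770*1071225) + 482149) + 713689 = ((-5*sqrt(2)/9 - 1896068250) + 482149) + 713689 = ((-1896068250 - 5*sqrt(2)/9) + 482149) + 713689 = (-1895586101 - 5*sqrt(2)/9) + 713689 = -1894872412 - 5*sqrt(2)/9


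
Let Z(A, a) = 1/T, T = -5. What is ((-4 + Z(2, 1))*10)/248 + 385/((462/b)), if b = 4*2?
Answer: 2417/372 ≈ 6.4973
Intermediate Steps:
Z(A, a) = -1/5 (Z(A, a) = 1/(-5) = -1/5)
b = 8
((-4 + Z(2, 1))*10)/248 + 385/((462/b)) = ((-4 - 1/5)*10)/248 + 385/((462/8)) = -21/5*10*(1/248) + 385/((462*(1/8))) = -42*1/248 + 385/(231/4) = -21/124 + 385*(4/231) = -21/124 + 20/3 = 2417/372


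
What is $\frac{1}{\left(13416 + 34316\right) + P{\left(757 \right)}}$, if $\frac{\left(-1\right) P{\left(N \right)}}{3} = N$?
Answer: $\frac{1}{45461} \approx 2.1997 \cdot 10^{-5}$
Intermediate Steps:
$P{\left(N \right)} = - 3 N$
$\frac{1}{\left(13416 + 34316\right) + P{\left(757 \right)}} = \frac{1}{\left(13416 + 34316\right) - 2271} = \frac{1}{47732 - 2271} = \frac{1}{45461}$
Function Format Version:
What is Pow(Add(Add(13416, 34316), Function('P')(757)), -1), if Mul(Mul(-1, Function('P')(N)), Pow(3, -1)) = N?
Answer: Rational(1, 45461) ≈ 2.1997e-5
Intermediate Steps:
Function('P')(N) = Mul(-3, N)
Pow(Add(Add(13416, 34316), Function('P')(757)), -1) = Pow(Add(Add(13416, 34316), Mul(-3, 757)), -1) = Pow(Add(47732, -2271), -1) = Pow(45461, -1) = Rational(1, 45461)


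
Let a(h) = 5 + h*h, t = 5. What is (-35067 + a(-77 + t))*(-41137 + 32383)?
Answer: 261552012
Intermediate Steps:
a(h) = 5 + h**2
(-35067 + a(-77 + t))*(-41137 + 32383) = (-35067 + (5 + (-77 + 5)**2))*(-41137 + 32383) = (-35067 + (5 + (-72)**2))*(-8754) = (-35067 + (5 + 5184))*(-8754) = (-35067 + 5189)*(-8754) = -29878*(-8754) = 261552012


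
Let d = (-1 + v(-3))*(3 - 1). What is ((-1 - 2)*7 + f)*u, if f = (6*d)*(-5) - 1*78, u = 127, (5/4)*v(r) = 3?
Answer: -23241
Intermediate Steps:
v(r) = 12/5 (v(r) = (4/5)*3 = 12/5)
d = 14/5 (d = (-1 + 12/5)*(3 - 1) = (7/5)*2 = 14/5 ≈ 2.8000)
f = -162 (f = (6*(14/5))*(-5) - 1*78 = (84/5)*(-5) - 78 = -84 - 78 = -162)
((-1 - 2)*7 + f)*u = ((-1 - 2)*7 - 162)*127 = (-3*7 - 162)*127 = (-21 - 162)*127 = -183*127 = -23241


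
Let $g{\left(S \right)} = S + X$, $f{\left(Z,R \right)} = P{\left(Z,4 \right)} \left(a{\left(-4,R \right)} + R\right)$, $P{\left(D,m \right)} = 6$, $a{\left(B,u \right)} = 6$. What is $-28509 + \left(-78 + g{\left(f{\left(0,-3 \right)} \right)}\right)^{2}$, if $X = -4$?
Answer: $-24413$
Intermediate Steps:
$f{\left(Z,R \right)} = 36 + 6 R$ ($f{\left(Z,R \right)} = 6 \left(6 + R\right) = 36 + 6 R$)
$g{\left(S \right)} = -4 + S$ ($g{\left(S \right)} = S - 4 = -4 + S$)
$-28509 + \left(-78 + g{\left(f{\left(0,-3 \right)} \right)}\right)^{2} = -28509 + \left(-78 + \left(-4 + \left(36 + 6 \left(-3\right)\right)\right)\right)^{2} = -28509 + \left(-78 + \left(-4 + \left(36 - 18\right)\right)\right)^{2} = -28509 + \left(-78 + \left(-4 + 18\right)\right)^{2} = -28509 + \left(-78 + 14\right)^{2} = -28509 + \left(-64\right)^{2} = -28509 + 4096 = -24413$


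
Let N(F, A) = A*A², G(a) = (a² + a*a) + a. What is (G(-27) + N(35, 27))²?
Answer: 445800996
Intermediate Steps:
G(a) = a + 2*a² (G(a) = (a² + a²) + a = 2*a² + a = a + 2*a²)
N(F, A) = A³
(G(-27) + N(35, 27))² = (-27*(1 + 2*(-27)) + 27³)² = (-27*(1 - 54) + 19683)² = (-27*(-53) + 19683)² = (1431 + 19683)² = 21114² = 445800996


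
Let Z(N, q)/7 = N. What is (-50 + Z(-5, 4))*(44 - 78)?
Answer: 2890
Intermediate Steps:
Z(N, q) = 7*N
(-50 + Z(-5, 4))*(44 - 78) = (-50 + 7*(-5))*(44 - 78) = (-50 - 35)*(-34) = -85*(-34) = 2890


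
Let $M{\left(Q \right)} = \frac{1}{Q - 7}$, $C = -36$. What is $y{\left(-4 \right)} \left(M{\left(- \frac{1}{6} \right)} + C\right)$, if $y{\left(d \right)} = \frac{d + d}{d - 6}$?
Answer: $- \frac{6216}{215} \approx -28.912$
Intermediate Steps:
$M{\left(Q \right)} = \frac{1}{-7 + Q}$
$y{\left(d \right)} = \frac{2 d}{-6 + d}$
$y{\left(-4 \right)} \left(M{\left(- \frac{1}{6} \right)} + C\right) = 2 \left(-4\right) \frac{1}{-6 - 4} \left(\frac{1}{-7 - \frac{1}{6}} - 36\right) = 2 \left(-4\right) \frac{1}{-10} \left(\frac{1}{-7 - \frac{1}{6}} - 36\right) = 2 \left(-4\right) \left(- \frac{1}{10}\right) \left(\frac{1}{-7 - \frac{1}{6}} - 36\right) = \frac{4 \left(\frac{1}{- \frac{43}{6}} - 36\right)}{5} = \frac{4 \left(- \frac{6}{43} - 36\right)}{5} = \frac{4}{5} \left(- \frac{1554}{43}\right) = - \frac{6216}{215}$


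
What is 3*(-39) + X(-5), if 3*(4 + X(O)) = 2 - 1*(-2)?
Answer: -359/3 ≈ -119.67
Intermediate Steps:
X(O) = -8/3 (X(O) = -4 + (2 - 1*(-2))/3 = -4 + (2 + 2)/3 = -4 + (⅓)*4 = -4 + 4/3 = -8/3)
3*(-39) + X(-5) = 3*(-39) - 8/3 = -117 - 8/3 = -359/3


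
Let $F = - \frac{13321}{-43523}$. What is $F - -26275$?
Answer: $\frac{1143580146}{43523} \approx 26275.0$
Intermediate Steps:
$F = \frac{13321}{43523}$ ($F = \left(-13321\right) \left(- \frac{1}{43523}\right) = \frac{13321}{43523} \approx 0.30607$)
$F - -26275 = \frac{13321}{43523} - -26275 = \frac{13321}{43523} + 26275 = \frac{1143580146}{43523}$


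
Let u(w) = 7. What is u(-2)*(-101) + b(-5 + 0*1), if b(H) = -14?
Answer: -721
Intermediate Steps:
u(-2)*(-101) + b(-5 + 0*1) = 7*(-101) - 14 = -707 - 14 = -721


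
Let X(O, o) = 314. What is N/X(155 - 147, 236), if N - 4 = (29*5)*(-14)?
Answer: -1013/157 ≈ -6.4522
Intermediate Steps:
N = -2026 (N = 4 + (29*5)*(-14) = 4 + 145*(-14) = 4 - 2030 = -2026)
N/X(155 - 147, 236) = -2026/314 = -2026*1/314 = -1013/157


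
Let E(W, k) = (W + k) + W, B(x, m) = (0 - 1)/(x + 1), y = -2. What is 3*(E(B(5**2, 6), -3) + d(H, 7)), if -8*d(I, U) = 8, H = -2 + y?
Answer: -159/13 ≈ -12.231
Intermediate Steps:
B(x, m) = -1/(1 + x)
E(W, k) = k + 2*W
H = -4 (H = -2 - 2 = -4)
d(I, U) = -1 (d(I, U) = -1/8*8 = -1)
3*(E(B(5**2, 6), -3) + d(H, 7)) = 3*((-3 + 2*(-1/(1 + 5**2))) - 1) = 3*((-3 + 2*(-1/(1 + 25))) - 1) = 3*((-3 + 2*(-1/26)) - 1) = 3*((-3 - 1/13) - 1) = 3*(-40/13 - 1) = 3*(-53/13) = -159/13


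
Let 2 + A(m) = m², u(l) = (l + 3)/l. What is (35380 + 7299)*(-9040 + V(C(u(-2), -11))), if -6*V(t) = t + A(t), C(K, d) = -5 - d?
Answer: -1158308060/3 ≈ -3.8610e+8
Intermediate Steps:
u(l) = (3 + l)/l
A(m) = -2 + m²
V(t) = ⅓ - t/6 - t²/6 (V(t) = -(t + (-2 + t²))/6 = -(-2 + t + t²)/6 = ⅓ - t/6 - t²/6)
(35380 + 7299)*(-9040 + V(C(u(-2), -11))) = (35380 + 7299)*(-9040 + (⅓ - (-5 - 1*(-11))/6 - (-5 - 1*(-11))²/6)) = 42679*(-9040 + (⅓ - (-5 + 11)/6 - (-5 + 11)²/6)) = 42679*(-9040 + (⅓ - ⅙*6 - ⅙*6²)) = 42679*(-9040 + (⅓ - 1 - ⅙*36)) = 42679*(-9040 + (⅓ - 1 - 6)) = 42679*(-9040 - 20/3) = 42679*(-27140/3) = -1158308060/3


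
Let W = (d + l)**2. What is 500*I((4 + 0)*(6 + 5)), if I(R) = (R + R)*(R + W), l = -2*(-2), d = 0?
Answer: 2640000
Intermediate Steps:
l = 4
W = 16 (W = (0 + 4)**2 = 4**2 = 16)
I(R) = 2*R*(16 + R) (I(R) = (R + R)*(R + 16) = (2*R)*(16 + R) = 2*R*(16 + R))
500*I((4 + 0)*(6 + 5)) = 500*(2*((4 + 0)*(6 + 5))*(16 + (4 + 0)*(6 + 5))) = 500*(2*(4*11)*(16 + 4*11)) = 500*(2*44*(16 + 44)) = 500*(2*44*60) = 500*5280 = 2640000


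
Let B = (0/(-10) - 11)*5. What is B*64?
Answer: -3520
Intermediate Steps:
B = -55 (B = (0*(-⅒) - 11)*5 = (0 - 11)*5 = -11*5 = -55)
B*64 = -55*64 = -3520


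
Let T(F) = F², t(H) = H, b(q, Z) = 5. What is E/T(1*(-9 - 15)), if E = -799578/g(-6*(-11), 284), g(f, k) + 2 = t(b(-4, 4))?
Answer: -14807/32 ≈ -462.72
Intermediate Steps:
g(f, k) = 3 (g(f, k) = -2 + 5 = 3)
E = -266526 (E = -799578/3 = -799578*⅓ = -266526)
E/T(1*(-9 - 15)) = -266526/(-9 - 15)² = -266526/((1*(-24))²) = -266526/((-24)²) = -266526/576 = -266526*1/576 = -14807/32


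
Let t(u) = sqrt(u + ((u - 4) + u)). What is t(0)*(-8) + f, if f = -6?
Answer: -6 - 16*I ≈ -6.0 - 16.0*I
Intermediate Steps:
t(u) = sqrt(-4 + 3*u) (t(u) = sqrt(u + ((-4 + u) + u)) = sqrt(u + (-4 + 2*u)) = sqrt(-4 + 3*u))
t(0)*(-8) + f = sqrt(-4 + 3*0)*(-8) - 6 = sqrt(-4 + 0)*(-8) - 6 = sqrt(-4)*(-8) - 6 = (2*I)*(-8) - 6 = -16*I - 6 = -6 - 16*I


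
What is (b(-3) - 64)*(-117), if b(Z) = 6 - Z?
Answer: 6435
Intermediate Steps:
(b(-3) - 64)*(-117) = ((6 - 1*(-3)) - 64)*(-117) = ((6 + 3) - 64)*(-117) = (9 - 64)*(-117) = -55*(-117) = 6435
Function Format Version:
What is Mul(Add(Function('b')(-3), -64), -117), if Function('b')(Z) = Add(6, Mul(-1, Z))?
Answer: 6435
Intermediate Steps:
Mul(Add(Function('b')(-3), -64), -117) = Mul(Add(Add(6, Mul(-1, -3)), -64), -117) = Mul(Add(Add(6, 3), -64), -117) = Mul(Add(9, -64), -117) = Mul(-55, -117) = 6435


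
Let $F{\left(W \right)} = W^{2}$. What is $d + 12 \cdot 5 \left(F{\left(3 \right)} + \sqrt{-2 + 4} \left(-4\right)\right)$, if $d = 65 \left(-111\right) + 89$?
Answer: $-6586 - 240 \sqrt{2} \approx -6925.4$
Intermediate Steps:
$d = -7126$ ($d = -7215 + 89 = -7126$)
$d + 12 \cdot 5 \left(F{\left(3 \right)} + \sqrt{-2 + 4} \left(-4\right)\right) = -7126 + 12 \cdot 5 \left(3^{2} + \sqrt{-2 + 4} \left(-4\right)\right) = -7126 + 60 \left(9 + \sqrt{2} \left(-4\right)\right) = -7126 + 60 \left(9 - 4 \sqrt{2}\right) = -7126 + \left(540 - 240 \sqrt{2}\right) = -6586 - 240 \sqrt{2}$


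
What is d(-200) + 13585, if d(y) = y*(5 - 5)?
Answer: 13585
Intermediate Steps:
d(y) = 0 (d(y) = y*0 = 0)
d(-200) + 13585 = 0 + 13585 = 13585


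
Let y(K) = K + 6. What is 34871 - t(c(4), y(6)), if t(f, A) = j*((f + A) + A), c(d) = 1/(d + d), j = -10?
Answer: 140449/4 ≈ 35112.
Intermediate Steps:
y(K) = 6 + K
c(d) = 1/(2*d)
t(f, A) = -20*A - 10*f (t(f, A) = -10*((f + A) + A) = -10*((A + f) + A) = -10*(f + 2*A) = -20*A - 10*f)
34871 - t(c(4), y(6)) = 34871 - (-20*(6 + 6) - 5/4) = 34871 - (-20*12 - 5/4) = 34871 - (-240 - 10*⅛) = 34871 - (-240 - 5/4) = 34871 - 1*(-965/4) = 34871 + 965/4 = 140449/4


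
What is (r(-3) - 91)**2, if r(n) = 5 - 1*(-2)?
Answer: 7056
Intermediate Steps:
r(n) = 7 (r(n) = 5 + 2 = 7)
(r(-3) - 91)**2 = (7 - 91)**2 = (-84)**2 = 7056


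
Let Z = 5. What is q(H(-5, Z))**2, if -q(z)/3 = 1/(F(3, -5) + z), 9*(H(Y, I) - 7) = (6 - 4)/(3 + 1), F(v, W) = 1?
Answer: 2916/21025 ≈ 0.13869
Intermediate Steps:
H(Y, I) = 127/18 (H(Y, I) = 7 + ((6 - 4)/(3 + 1))/9 = 7 + (2/4)/9 = 7 + (2*(1/4))/9 = 7 + (1/9)*(1/2) = 7 + 1/18 = 127/18)
q(z) = -3/(1 + z)
q(H(-5, Z))**2 = (-3/(1 + 127/18))**2 = (-3/145/18)**2 = (-3*18/145)**2 = (-54/145)**2 = 2916/21025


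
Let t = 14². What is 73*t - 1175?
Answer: 13133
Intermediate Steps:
t = 196
73*t - 1175 = 73*196 - 1175 = 14308 - 1175 = 13133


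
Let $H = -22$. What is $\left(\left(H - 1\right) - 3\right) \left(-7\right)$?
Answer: $182$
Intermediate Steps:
$\left(\left(H - 1\right) - 3\right) \left(-7\right) = \left(\left(-22 - 1\right) - 3\right) \left(-7\right) = \left(-23 - 3\right) \left(-7\right) = \left(-26\right) \left(-7\right) = 182$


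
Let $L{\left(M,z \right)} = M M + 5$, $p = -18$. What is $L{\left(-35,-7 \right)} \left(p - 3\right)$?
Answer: $-25830$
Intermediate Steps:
$L{\left(M,z \right)} = 5 + M^{2}$ ($L{\left(M,z \right)} = M^{2} + 5 = 5 + M^{2}$)
$L{\left(-35,-7 \right)} \left(p - 3\right) = \left(5 + \left(-35\right)^{2}\right) \left(-18 - 3\right) = \left(5 + 1225\right) \left(-21\right) = 1230 \left(-21\right) = -25830$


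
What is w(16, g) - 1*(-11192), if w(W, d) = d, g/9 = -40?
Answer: 10832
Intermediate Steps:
g = -360 (g = 9*(-40) = -360)
w(16, g) - 1*(-11192) = -360 - 1*(-11192) = -360 + 11192 = 10832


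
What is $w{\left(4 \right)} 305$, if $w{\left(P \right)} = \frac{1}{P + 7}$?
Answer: $\frac{305}{11} \approx 27.727$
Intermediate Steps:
$w{\left(P \right)} = \frac{1}{7 + P}$
$w{\left(4 \right)} 305 = \frac{1}{7 + 4} \cdot 305 = \frac{1}{11} \cdot 305 = \frac{305}{11}$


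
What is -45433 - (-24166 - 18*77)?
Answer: -19881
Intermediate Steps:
-45433 - (-24166 - 18*77) = -45433 - (-24166 - 1386) = -45433 - 1*(-25552) = -45433 + 25552 = -19881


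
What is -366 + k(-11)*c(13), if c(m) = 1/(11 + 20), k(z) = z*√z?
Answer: -366 - 11*I*√11/31 ≈ -366.0 - 1.1769*I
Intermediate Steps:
k(z) = z^(3/2)
c(m) = 1/31
-366 + k(-11)*c(13) = -366 + (-11)^(3/2)*(1/31) = -366 - 11*I*√11*(1/31) = -366 - 11*I*√11/31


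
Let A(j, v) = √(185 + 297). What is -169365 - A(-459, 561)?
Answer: -169365 - √482 ≈ -1.6939e+5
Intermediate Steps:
A(j, v) = √482
-169365 - A(-459, 561) = -169365 - √482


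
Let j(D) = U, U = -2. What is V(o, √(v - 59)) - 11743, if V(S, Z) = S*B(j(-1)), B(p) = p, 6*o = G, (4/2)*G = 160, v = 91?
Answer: -35309/3 ≈ -11770.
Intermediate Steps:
G = 80 (G = (½)*160 = 80)
o = 40/3 (o = (⅙)*80 = 40/3 ≈ 13.333)
j(D) = -2
V(S, Z) = -2*S (V(S, Z) = S*(-2) = -2*S)
V(o, √(v - 59)) - 11743 = -2*40/3 - 11743 = -80/3 - 11743 = -35309/3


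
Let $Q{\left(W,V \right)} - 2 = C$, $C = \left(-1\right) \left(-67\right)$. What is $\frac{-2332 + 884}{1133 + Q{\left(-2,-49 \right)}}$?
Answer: $- \frac{724}{601} \approx -1.2047$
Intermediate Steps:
$C = 67$
$Q{\left(W,V \right)} = 69$ ($Q{\left(W,V \right)} = 2 + 67 = 69$)
$\frac{-2332 + 884}{1133 + Q{\left(-2,-49 \right)}} = \frac{-2332 + 884}{1133 + 69} = - \frac{1448}{1202} = \left(-1448\right) \frac{1}{1202} = - \frac{724}{601}$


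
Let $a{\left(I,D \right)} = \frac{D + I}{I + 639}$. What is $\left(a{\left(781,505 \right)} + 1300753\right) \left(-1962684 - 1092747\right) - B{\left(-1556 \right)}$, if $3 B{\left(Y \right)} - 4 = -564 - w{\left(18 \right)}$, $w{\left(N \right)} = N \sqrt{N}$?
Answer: $- \frac{8465394907755389}{2130} + 18 \sqrt{2} \approx -3.9744 \cdot 10^{12}$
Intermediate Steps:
$w{\left(N \right)} = N^{\frac{3}{2}}$
$a{\left(I,D \right)} = \frac{D + I}{639 + I}$
$B{\left(Y \right)} = - \frac{560}{3} - 18 \sqrt{2}$ ($B{\left(Y \right)} = \frac{4}{3} + \frac{-564 - 18^{\frac{3}{2}}}{3} = \frac{4}{3} + \frac{-564 - 54 \sqrt{2}}{3} = \frac{4}{3} - \left(188 + 18 \sqrt{2}\right) = - \frac{560}{3} - 18 \sqrt{2}$)
$\left(a{\left(781,505 \right)} + 1300753\right) \left(-1962684 - 1092747\right) - B{\left(-1556 \right)} = \left(\frac{505 + 781}{639 + 781} + 1300753\right) \left(-1962684 - 1092747\right) - \left(- \frac{560}{3} - 18 \sqrt{2}\right) = \left(\frac{1}{1420} \cdot 1286 + 1300753\right) \left(-3055431\right) + \left(\frac{560}{3} + 18 \sqrt{2}\right) = \left(\frac{643}{710} + 1300753\right) \left(-3055431\right) + \left(\frac{560}{3} + 18 \sqrt{2}\right) = \frac{923535273}{710} \left(-3055431\right) + \left(\frac{560}{3} + 18 \sqrt{2}\right) = - \frac{2821798302717663}{710} + \left(\frac{560}{3} + 18 \sqrt{2}\right) = - \frac{8465394907755389}{2130} + 18 \sqrt{2}$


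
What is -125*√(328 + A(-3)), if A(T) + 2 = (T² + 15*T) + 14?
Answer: -500*√19 ≈ -2179.4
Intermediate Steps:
A(T) = 12 + T² + 15*T (A(T) = -2 + ((T² + 15*T) + 14) = -2 + (14 + T² + 15*T) = 12 + T² + 15*T)
-125*√(328 + A(-3)) = -125*√(328 + (12 + (-3)² + 15*(-3))) = -125*√(328 + (12 + 9 - 45)) = -125*√(328 - 24) = -500*√19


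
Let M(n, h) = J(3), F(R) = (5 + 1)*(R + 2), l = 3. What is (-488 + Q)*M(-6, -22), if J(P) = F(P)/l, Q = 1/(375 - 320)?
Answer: -53678/11 ≈ -4879.8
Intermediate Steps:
F(R) = 12 + 6*R (F(R) = 6*(2 + R) = 12 + 6*R)
Q = 1/55 ≈ 0.018182
J(P) = 4 + 2*P (J(P) = (12 + 6*P)/3 = (12 + 6*P)*(⅓) = 4 + 2*P)
M(n, h) = 10 (M(n, h) = 4 + 2*3 = 4 + 6 = 10)
(-488 + Q)*M(-6, -22) = (-488 + 1/55)*10 = -26839/55*10 = -53678/11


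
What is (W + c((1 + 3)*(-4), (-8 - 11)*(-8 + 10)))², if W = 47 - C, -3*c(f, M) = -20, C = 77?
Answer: 4900/9 ≈ 544.44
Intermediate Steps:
c(f, M) = 20/3 (c(f, M) = -⅓*(-20) = 20/3)
W = -30 (W = 47 - 1*77 = 47 - 77 = -30)
(W + c((1 + 3)*(-4), (-8 - 11)*(-8 + 10)))² = (-30 + 20/3)² = (-70/3)² = 4900/9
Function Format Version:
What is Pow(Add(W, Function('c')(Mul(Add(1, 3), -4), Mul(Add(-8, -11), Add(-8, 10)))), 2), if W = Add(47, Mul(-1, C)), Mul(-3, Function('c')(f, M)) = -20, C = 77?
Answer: Rational(4900, 9) ≈ 544.44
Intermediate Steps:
Function('c')(f, M) = Rational(20, 3) (Function('c')(f, M) = Mul(Rational(-1, 3), -20) = Rational(20, 3))
W = -30 (W = Add(47, Mul(-1, 77)) = Add(47, -77) = -30)
Pow(Add(W, Function('c')(Mul(Add(1, 3), -4), Mul(Add(-8, -11), Add(-8, 10)))), 2) = Pow(Add(-30, Rational(20, 3)), 2) = Pow(Rational(-70, 3), 2) = Rational(4900, 9)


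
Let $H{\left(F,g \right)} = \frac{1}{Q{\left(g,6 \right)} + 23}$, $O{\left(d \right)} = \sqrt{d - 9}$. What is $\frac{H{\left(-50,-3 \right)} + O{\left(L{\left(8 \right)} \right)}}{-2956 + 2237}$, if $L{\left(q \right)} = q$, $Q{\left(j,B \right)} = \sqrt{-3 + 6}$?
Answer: $- \frac{23}{378194} - \frac{i}{719} + \frac{\sqrt{3}}{378194} \approx -5.6236 \cdot 10^{-5} - 0.0013908 i$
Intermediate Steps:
$Q{\left(j,B \right)} = \sqrt{3}$
$O{\left(d \right)} = \sqrt{-9 + d}$
$H{\left(F,g \right)} = \frac{1}{23 + \sqrt{3}}$ ($H{\left(F,g \right)} = \frac{1}{\sqrt{3} + 23} = \frac{1}{23 + \sqrt{3}}$)
$\frac{H{\left(-50,-3 \right)} + O{\left(L{\left(8 \right)} \right)}}{-2956 + 2237} = \frac{\left(\frac{23}{526} - \frac{\sqrt{3}}{526}\right) + \sqrt{-9 + 8}}{-2956 + 2237} = \frac{\left(\frac{23}{526} - \frac{\sqrt{3}}{526}\right) + \sqrt{-1}}{-719} = \left(\left(\frac{23}{526} - \frac{\sqrt{3}}{526}\right) + i\right) \left(- \frac{1}{719}\right) = \left(\frac{23}{526} + i - \frac{\sqrt{3}}{526}\right) \left(- \frac{1}{719}\right) = - \frac{23}{378194} - \frac{i}{719} + \frac{\sqrt{3}}{378194}$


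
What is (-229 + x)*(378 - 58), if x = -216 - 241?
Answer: -219520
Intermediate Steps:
x = -457
(-229 + x)*(378 - 58) = (-229 - 457)*(378 - 58) = -686*320 = -219520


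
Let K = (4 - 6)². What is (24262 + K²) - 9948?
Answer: 14330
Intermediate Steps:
K = 4 (K = (-2)² = 4)
(24262 + K²) - 9948 = (24262 + 4²) - 9948 = (24262 + 16) - 9948 = 24278 - 9948 = 14330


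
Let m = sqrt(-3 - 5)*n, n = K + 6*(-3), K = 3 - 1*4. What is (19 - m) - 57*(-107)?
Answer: 6118 + 38*I*sqrt(2) ≈ 6118.0 + 53.74*I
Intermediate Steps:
K = -1 (K = 3 - 4 = -1)
n = -19 (n = -1 + 6*(-3) = -1 - 18 = -19)
m = -38*I*sqrt(2) (m = sqrt(-3 - 5)*(-19) = sqrt(-8)*(-19) = (2*I*sqrt(2))*(-19) = -38*I*sqrt(2) ≈ -53.74*I)
(19 - m) - 57*(-107) = (19 - (-38)*I*sqrt(2)) - 57*(-107) = (19 + 38*I*sqrt(2)) + 6099 = 6118 + 38*I*sqrt(2)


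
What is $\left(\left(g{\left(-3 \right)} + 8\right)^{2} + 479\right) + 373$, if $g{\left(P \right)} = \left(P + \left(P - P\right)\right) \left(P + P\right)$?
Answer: $1528$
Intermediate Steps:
$g{\left(P \right)} = 2 P^{2}$ ($g{\left(P \right)} = \left(P + 0\right) 2 P = P 2 P = 2 P^{2}$)
$\left(\left(g{\left(-3 \right)} + 8\right)^{2} + 479\right) + 373 = \left(\left(2 \left(-3\right)^{2} + 8\right)^{2} + 479\right) + 373 = \left(\left(2 \cdot 9 + 8\right)^{2} + 479\right) + 373 = \left(\left(18 + 8\right)^{2} + 479\right) + 373 = \left(26^{2} + 479\right) + 373 = \left(676 + 479\right) + 373 = 1155 + 373 = 1528$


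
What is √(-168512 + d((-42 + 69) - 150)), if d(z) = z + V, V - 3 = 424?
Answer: 4*I*√10513 ≈ 410.13*I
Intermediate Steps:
V = 427 (V = 3 + 424 = 427)
d(z) = 427 + z (d(z) = z + 427 = 427 + z)
√(-168512 + d((-42 + 69) - 150)) = √(-168512 + (427 + ((-42 + 69) - 150))) = √(-168512 + (427 + (27 - 150))) = √(-168512 + (427 - 123)) = √(-168512 + 304) = √(-168208) = 4*I*√10513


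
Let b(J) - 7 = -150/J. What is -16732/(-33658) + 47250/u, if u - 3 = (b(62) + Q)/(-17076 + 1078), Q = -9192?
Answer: 741296942137/56074228 ≈ 13220.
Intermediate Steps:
b(J) = 7 - 150/J
u = 46648/13051 (u = 3 + ((7 - 150/62) - 9192)/(-17076 + 1078) = 3 + ((7 - 150*1/62) - 9192)/(-15998) = 3 + ((7 - 75/31) - 9192)*(-1/15998) = 3 + (142/31 - 9192)*(-1/15998) = 3 - 284810/31*(-1/15998) = 3 + 7495/13051 = 46648/13051 ≈ 3.5743)
-16732/(-33658) + 47250/u = -16732/(-33658) + 47250/(46648/13051) = -16732*(-1/33658) + 47250*(13051/46648) = 8366/16829 + 44047125/3332 = 741296942137/56074228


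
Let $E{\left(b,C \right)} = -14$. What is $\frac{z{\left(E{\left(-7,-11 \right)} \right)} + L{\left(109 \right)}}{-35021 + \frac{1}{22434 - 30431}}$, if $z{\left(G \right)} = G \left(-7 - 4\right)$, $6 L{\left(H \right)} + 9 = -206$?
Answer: $- \frac{5669873}{1680377628} \approx -0.0033742$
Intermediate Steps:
$L{\left(H \right)} = - \frac{215}{6}$ ($L{\left(H \right)} = - \frac{3}{2} + \frac{1}{6} \left(-206\right) = - \frac{3}{2} - \frac{103}{3} = - \frac{215}{6}$)
$z{\left(G \right)} = - 11 G$ ($z{\left(G \right)} = G \left(-11\right) = - 11 G$)
$\frac{z{\left(E{\left(-7,-11 \right)} \right)} + L{\left(109 \right)}}{-35021 + \frac{1}{22434 - 30431}} = \frac{\left(-11\right) \left(-14\right) - \frac{215}{6}}{-35021 + \frac{1}{22434 - 30431}} = \frac{154 - \frac{215}{6}}{-35021 + \frac{1}{-7997}} = \frac{709}{6 \left(-35021 - \frac{1}{7997}\right)} = \frac{709}{6 \left(- \frac{280062938}{7997}\right)} = \frac{709}{6} \left(- \frac{7997}{280062938}\right) = - \frac{5669873}{1680377628}$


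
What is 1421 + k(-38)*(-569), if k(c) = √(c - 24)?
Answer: 1421 - 569*I*√62 ≈ 1421.0 - 4480.3*I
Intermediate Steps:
k(c) = √(-24 + c)
1421 + k(-38)*(-569) = 1421 + √(-24 - 38)*(-569) = 1421 + √(-62)*(-569) = 1421 + (I*√62)*(-569) = 1421 - 569*I*√62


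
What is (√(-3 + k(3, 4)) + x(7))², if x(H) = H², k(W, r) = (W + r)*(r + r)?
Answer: (49 + √53)² ≈ 3167.4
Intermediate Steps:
k(W, r) = 2*r*(W + r) (k(W, r) = (W + r)*(2*r) = 2*r*(W + r))
(√(-3 + k(3, 4)) + x(7))² = (√(-3 + 2*4*(3 + 4)) + 7²)² = (√(-3 + 2*4*7) + 49)² = (√(-3 + 56) + 49)² = (√53 + 49)² = (49 + √53)²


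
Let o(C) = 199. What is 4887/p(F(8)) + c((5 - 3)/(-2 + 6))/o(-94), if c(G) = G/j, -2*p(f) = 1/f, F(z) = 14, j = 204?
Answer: -11109988511/81192 ≈ -1.3684e+5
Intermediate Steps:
p(f) = -1/(2*f)
c(G) = G/204
4887/p(F(8)) + c((5 - 3)/(-2 + 6))/o(-94) = 4887/((-½/14)) + (((5 - 3)/(-2 + 6))/204)/199 = 4887/((-½*1/14)) + ((2/4)/204)*(1/199) = 4887/(-1/28) + (((¼)*2)/204)*(1/199) = 4887*(-28) + ((1/204)*(½))*(1/199) = -136836 + (1/408)*(1/199) = -136836 + 1/81192 = -11109988511/81192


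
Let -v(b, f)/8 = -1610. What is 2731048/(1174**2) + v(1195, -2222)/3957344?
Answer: 169147634553/85223629046 ≈ 1.9848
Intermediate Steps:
v(b, f) = 12880 (v(b, f) = -8*(-1610) = 12880)
2731048/(1174**2) + v(1195, -2222)/3957344 = 2731048/(1174**2) + 12880/3957344 = 2731048/1378276 + 12880*(1/3957344) = 2731048*(1/1378276) + 805/247334 = 682762/344569 + 805/247334 = 169147634553/85223629046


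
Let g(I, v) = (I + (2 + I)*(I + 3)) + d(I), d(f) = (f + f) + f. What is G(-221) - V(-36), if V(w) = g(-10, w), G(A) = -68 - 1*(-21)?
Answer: -63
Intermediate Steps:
G(A) = -47 (G(A) = -68 + 21 = -47)
d(f) = 3*f (d(f) = 2*f + f = 3*f)
g(I, v) = 4*I + (2 + I)*(3 + I) (g(I, v) = (I + (2 + I)*(I + 3)) + 3*I = (I + (2 + I)*(3 + I)) + 3*I = 4*I + (2 + I)*(3 + I))
V(w) = 16 (V(w) = 6 + (-10)² + 9*(-10) = 6 + 100 - 90 = 16)
G(-221) - V(-36) = -47 - 1*16 = -47 - 16 = -63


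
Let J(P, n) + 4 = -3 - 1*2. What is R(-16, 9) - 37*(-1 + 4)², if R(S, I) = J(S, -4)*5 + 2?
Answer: -376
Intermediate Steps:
J(P, n) = -9 (J(P, n) = -4 + (-3 - 1*2) = -4 + (-3 - 2) = -4 - 5 = -9)
R(S, I) = -43 (R(S, I) = -9*5 + 2 = -45 + 2 = -43)
R(-16, 9) - 37*(-1 + 4)² = -43 - 37*(-1 + 4)² = -43 - 37*3² = -43 - 37*9 = -43 - 333 = -376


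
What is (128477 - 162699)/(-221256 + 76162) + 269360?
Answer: 19541277031/72547 ≈ 2.6936e+5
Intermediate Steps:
(128477 - 162699)/(-221256 + 76162) + 269360 = -34222/(-145094) + 269360 = -34222*(-1/145094) + 269360 = 17111/72547 + 269360 = 19541277031/72547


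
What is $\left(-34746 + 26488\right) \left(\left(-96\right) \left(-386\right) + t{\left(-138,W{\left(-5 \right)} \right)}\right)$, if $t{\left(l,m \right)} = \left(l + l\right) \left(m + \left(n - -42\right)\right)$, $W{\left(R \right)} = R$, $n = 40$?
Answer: $-130509432$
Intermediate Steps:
$t{\left(l,m \right)} = 2 l \left(82 + m\right)$ ($t{\left(l,m \right)} = \left(l + l\right) \left(m + \left(40 - -42\right)\right) = 2 l \left(m + \left(40 + 42\right)\right) = 2 l \left(m + 82\right) = 2 l \left(82 + m\right)$)
$\left(-34746 + 26488\right) \left(\left(-96\right) \left(-386\right) + t{\left(-138,W{\left(-5 \right)} \right)}\right) = \left(-34746 + 26488\right) \left(\left(-96\right) \left(-386\right) + 2 \left(-138\right) \left(82 - 5\right)\right) = - 8258 \left(37056 + 2 \left(-138\right) 77\right) = - 8258 \left(37056 - 21252\right) = \left(-8258\right) 15804 = -130509432$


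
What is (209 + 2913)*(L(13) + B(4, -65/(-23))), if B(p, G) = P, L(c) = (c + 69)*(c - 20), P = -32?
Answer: -1891932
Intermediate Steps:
L(c) = (-20 + c)*(69 + c) (L(c) = (69 + c)*(-20 + c) = (-20 + c)*(69 + c))
B(p, G) = -32
(209 + 2913)*(L(13) + B(4, -65/(-23))) = (209 + 2913)*((-1380 + 13² + 49*13) - 32) = 3122*((-1380 + 169 + 637) - 32) = 3122*(-574 - 32) = 3122*(-606) = -1891932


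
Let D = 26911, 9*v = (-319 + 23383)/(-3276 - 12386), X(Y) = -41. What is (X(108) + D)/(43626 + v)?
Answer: 315628455/512450887 ≈ 0.61592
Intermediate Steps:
v = -3844/23493 (v = ((-319 + 23383)/(-3276 - 12386))/9 = (23064/(-15662))/9 = (23064*(-1/15662))/9 = (1/9)*(-11532/7831) = -3844/23493 ≈ -0.16362)
(X(108) + D)/(43626 + v) = (-41 + 26911)/(43626 - 3844/23493) = 26870/(1024901774/23493) = 26870*(23493/1024901774) = 315628455/512450887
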